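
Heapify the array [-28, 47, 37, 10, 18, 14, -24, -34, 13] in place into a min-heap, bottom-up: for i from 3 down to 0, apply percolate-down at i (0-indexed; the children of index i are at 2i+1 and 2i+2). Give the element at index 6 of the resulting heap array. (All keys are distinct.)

37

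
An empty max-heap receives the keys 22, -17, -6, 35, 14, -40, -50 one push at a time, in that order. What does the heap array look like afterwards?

Insert 22:
  append 22 at index 0 → [22] (no swap needed)
Insert -17:
  append -17 at index 1 → [22, -17] (no swap needed)
Insert -6:
  append -6 at index 2 → [22, -17, -6] (no swap needed)
Insert 35:
  append 35 at index 3 → [22, -17, -6, 35]
  35 > parent -17 at index 1, swap → [22, 35, -6, -17]
  35 > parent 22 at index 0, swap → [35, 22, -6, -17]
Insert 14:
  append 14 at index 4 → [35, 22, -6, -17, 14] (no swap needed)
Insert -40:
  append -40 at index 5 → [35, 22, -6, -17, 14, -40] (no swap needed)
Insert -50:
  append -50 at index 6 → [35, 22, -6, -17, 14, -40, -50] (no swap needed)

[35, 22, -6, -17, 14, -40, -50]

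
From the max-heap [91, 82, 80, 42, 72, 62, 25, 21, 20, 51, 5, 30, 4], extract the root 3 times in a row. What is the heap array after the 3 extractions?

[72, 51, 62, 42, 5, 30, 25, 21, 20, 4]

extract-max #1 returns 91:
  remove root 91; move last element 4 to root → [4, 82, 80, 42, 72, 62, 25, 21, 20, 51, 5, 30]
  4 vs larger child 82 at index 1, swap → [82, 4, 80, 42, 72, 62, 25, 21, 20, 51, 5, 30]
  4 vs larger child 72 at index 4, swap → [82, 72, 80, 42, 4, 62, 25, 21, 20, 51, 5, 30]
  4 vs larger child 51 at index 9, swap → [82, 72, 80, 42, 51, 62, 25, 21, 20, 4, 5, 30]
extract-max #2 returns 82:
  remove root 82; move last element 30 to root → [30, 72, 80, 42, 51, 62, 25, 21, 20, 4, 5]
  30 vs larger child 80 at index 2, swap → [80, 72, 30, 42, 51, 62, 25, 21, 20, 4, 5]
  30 vs larger child 62 at index 5, swap → [80, 72, 62, 42, 51, 30, 25, 21, 20, 4, 5]
extract-max #3 returns 80:
  remove root 80; move last element 5 to root → [5, 72, 62, 42, 51, 30, 25, 21, 20, 4]
  5 vs larger child 72 at index 1, swap → [72, 5, 62, 42, 51, 30, 25, 21, 20, 4]
  5 vs larger child 51 at index 4, swap → [72, 51, 62, 42, 5, 30, 25, 21, 20, 4]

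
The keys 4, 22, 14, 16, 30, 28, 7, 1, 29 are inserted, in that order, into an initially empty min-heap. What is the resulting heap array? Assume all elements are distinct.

[1, 4, 7, 16, 30, 28, 14, 22, 29]

Insert 4:
  append 4 at index 0 → [4] (no swap needed)
Insert 22:
  append 22 at index 1 → [4, 22] (no swap needed)
Insert 14:
  append 14 at index 2 → [4, 22, 14] (no swap needed)
Insert 16:
  append 16 at index 3 → [4, 22, 14, 16]
  16 < parent 22 at index 1, swap → [4, 16, 14, 22]
Insert 30:
  append 30 at index 4 → [4, 16, 14, 22, 30] (no swap needed)
Insert 28:
  append 28 at index 5 → [4, 16, 14, 22, 30, 28] (no swap needed)
Insert 7:
  append 7 at index 6 → [4, 16, 14, 22, 30, 28, 7]
  7 < parent 14 at index 2, swap → [4, 16, 7, 22, 30, 28, 14]
Insert 1:
  append 1 at index 7 → [4, 16, 7, 22, 30, 28, 14, 1]
  1 < parent 22 at index 3, swap → [4, 16, 7, 1, 30, 28, 14, 22]
  1 < parent 16 at index 1, swap → [4, 1, 7, 16, 30, 28, 14, 22]
  1 < parent 4 at index 0, swap → [1, 4, 7, 16, 30, 28, 14, 22]
Insert 29:
  append 29 at index 8 → [1, 4, 7, 16, 30, 28, 14, 22, 29] (no swap needed)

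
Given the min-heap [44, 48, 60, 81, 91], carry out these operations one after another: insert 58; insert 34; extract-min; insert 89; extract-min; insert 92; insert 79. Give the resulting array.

[48, 79, 58, 81, 91, 60, 92, 89]

insert 58:
  append 58 at index 5 → [44, 48, 60, 81, 91, 58]
  58 < parent 60 at index 2, swap → [44, 48, 58, 81, 91, 60]
insert 34:
  append 34 at index 6 → [44, 48, 58, 81, 91, 60, 34]
  34 < parent 58 at index 2, swap → [44, 48, 34, 81, 91, 60, 58]
  34 < parent 44 at index 0, swap → [34, 48, 44, 81, 91, 60, 58]
extract-min → returns 34:
  remove root 34; move last element 58 to root → [58, 48, 44, 81, 91, 60]
  58 vs smaller child 44 at index 2, swap → [44, 48, 58, 81, 91, 60]
insert 89:
  append 89 at index 6 → [44, 48, 58, 81, 91, 60, 89] (no swap needed)
extract-min → returns 44:
  remove root 44; move last element 89 to root → [89, 48, 58, 81, 91, 60]
  89 vs smaller child 48 at index 1, swap → [48, 89, 58, 81, 91, 60]
  89 vs smaller child 81 at index 3, swap → [48, 81, 58, 89, 91, 60]
insert 92:
  append 92 at index 6 → [48, 81, 58, 89, 91, 60, 92] (no swap needed)
insert 79:
  append 79 at index 7 → [48, 81, 58, 89, 91, 60, 92, 79]
  79 < parent 89 at index 3, swap → [48, 81, 58, 79, 91, 60, 92, 89]
  79 < parent 81 at index 1, swap → [48, 79, 58, 81, 91, 60, 92, 89]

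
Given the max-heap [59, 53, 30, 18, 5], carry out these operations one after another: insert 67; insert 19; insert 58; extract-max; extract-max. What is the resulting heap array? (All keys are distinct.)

[58, 53, 30, 19, 5, 18]

insert 67:
  append 67 at index 5 → [59, 53, 30, 18, 5, 67]
  67 > parent 30 at index 2, swap → [59, 53, 67, 18, 5, 30]
  67 > parent 59 at index 0, swap → [67, 53, 59, 18, 5, 30]
insert 19:
  append 19 at index 6 → [67, 53, 59, 18, 5, 30, 19] (no swap needed)
insert 58:
  append 58 at index 7 → [67, 53, 59, 18, 5, 30, 19, 58]
  58 > parent 18 at index 3, swap → [67, 53, 59, 58, 5, 30, 19, 18]
  58 > parent 53 at index 1, swap → [67, 58, 59, 53, 5, 30, 19, 18]
extract-max → returns 67:
  remove root 67; move last element 18 to root → [18, 58, 59, 53, 5, 30, 19]
  18 vs larger child 59 at index 2, swap → [59, 58, 18, 53, 5, 30, 19]
  18 vs larger child 30 at index 5, swap → [59, 58, 30, 53, 5, 18, 19]
extract-max → returns 59:
  remove root 59; move last element 19 to root → [19, 58, 30, 53, 5, 18]
  19 vs larger child 58 at index 1, swap → [58, 19, 30, 53, 5, 18]
  19 vs larger child 53 at index 3, swap → [58, 53, 30, 19, 5, 18]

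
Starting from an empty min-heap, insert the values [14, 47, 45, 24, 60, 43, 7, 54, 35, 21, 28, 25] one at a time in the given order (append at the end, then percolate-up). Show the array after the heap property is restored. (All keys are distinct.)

[7, 21, 14, 35, 24, 25, 43, 54, 47, 60, 28, 45]

Insert 14:
  append 14 at index 0 → [14] (no swap needed)
Insert 47:
  append 47 at index 1 → [14, 47] (no swap needed)
Insert 45:
  append 45 at index 2 → [14, 47, 45] (no swap needed)
Insert 24:
  append 24 at index 3 → [14, 47, 45, 24]
  24 < parent 47 at index 1, swap → [14, 24, 45, 47]
Insert 60:
  append 60 at index 4 → [14, 24, 45, 47, 60] (no swap needed)
Insert 43:
  append 43 at index 5 → [14, 24, 45, 47, 60, 43]
  43 < parent 45 at index 2, swap → [14, 24, 43, 47, 60, 45]
Insert 7:
  append 7 at index 6 → [14, 24, 43, 47, 60, 45, 7]
  7 < parent 43 at index 2, swap → [14, 24, 7, 47, 60, 45, 43]
  7 < parent 14 at index 0, swap → [7, 24, 14, 47, 60, 45, 43]
Insert 54:
  append 54 at index 7 → [7, 24, 14, 47, 60, 45, 43, 54] (no swap needed)
Insert 35:
  append 35 at index 8 → [7, 24, 14, 47, 60, 45, 43, 54, 35]
  35 < parent 47 at index 3, swap → [7, 24, 14, 35, 60, 45, 43, 54, 47]
Insert 21:
  append 21 at index 9 → [7, 24, 14, 35, 60, 45, 43, 54, 47, 21]
  21 < parent 60 at index 4, swap → [7, 24, 14, 35, 21, 45, 43, 54, 47, 60]
  21 < parent 24 at index 1, swap → [7, 21, 14, 35, 24, 45, 43, 54, 47, 60]
Insert 28:
  append 28 at index 10 → [7, 21, 14, 35, 24, 45, 43, 54, 47, 60, 28] (no swap needed)
Insert 25:
  append 25 at index 11 → [7, 21, 14, 35, 24, 45, 43, 54, 47, 60, 28, 25]
  25 < parent 45 at index 5, swap → [7, 21, 14, 35, 24, 25, 43, 54, 47, 60, 28, 45]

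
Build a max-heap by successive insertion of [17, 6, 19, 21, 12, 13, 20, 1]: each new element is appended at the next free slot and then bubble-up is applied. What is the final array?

Insert 17:
  append 17 at index 0 → [17] (no swap needed)
Insert 6:
  append 6 at index 1 → [17, 6] (no swap needed)
Insert 19:
  append 19 at index 2 → [17, 6, 19]
  19 > parent 17 at index 0, swap → [19, 6, 17]
Insert 21:
  append 21 at index 3 → [19, 6, 17, 21]
  21 > parent 6 at index 1, swap → [19, 21, 17, 6]
  21 > parent 19 at index 0, swap → [21, 19, 17, 6]
Insert 12:
  append 12 at index 4 → [21, 19, 17, 6, 12] (no swap needed)
Insert 13:
  append 13 at index 5 → [21, 19, 17, 6, 12, 13] (no swap needed)
Insert 20:
  append 20 at index 6 → [21, 19, 17, 6, 12, 13, 20]
  20 > parent 17 at index 2, swap → [21, 19, 20, 6, 12, 13, 17]
Insert 1:
  append 1 at index 7 → [21, 19, 20, 6, 12, 13, 17, 1] (no swap needed)

[21, 19, 20, 6, 12, 13, 17, 1]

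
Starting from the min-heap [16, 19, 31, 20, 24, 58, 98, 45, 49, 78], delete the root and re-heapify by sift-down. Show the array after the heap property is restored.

remove root 16; move last element 78 to root → [78, 19, 31, 20, 24, 58, 98, 45, 49]
78 vs smaller child 19 at index 1, swap → [19, 78, 31, 20, 24, 58, 98, 45, 49]
78 vs smaller child 20 at index 3, swap → [19, 20, 31, 78, 24, 58, 98, 45, 49]
78 vs smaller child 45 at index 7, swap → [19, 20, 31, 45, 24, 58, 98, 78, 49]

[19, 20, 31, 45, 24, 58, 98, 78, 49]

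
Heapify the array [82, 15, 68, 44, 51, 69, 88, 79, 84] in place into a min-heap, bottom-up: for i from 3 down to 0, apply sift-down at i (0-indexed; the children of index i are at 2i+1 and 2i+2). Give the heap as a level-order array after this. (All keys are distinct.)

[15, 44, 68, 79, 51, 69, 88, 82, 84]

sift down from index 3: already satisfies heap property
sift down from index 2: already satisfies heap property
sift down from index 1: already satisfies heap property
sift down from index 0:
  82 vs smaller child 15 at index 1, swap → [15, 82, 68, 44, 51, 69, 88, 79, 84]
  82 vs smaller child 44 at index 3, swap → [15, 44, 68, 82, 51, 69, 88, 79, 84]
  82 vs smaller child 79 at index 7, swap → [15, 44, 68, 79, 51, 69, 88, 82, 84]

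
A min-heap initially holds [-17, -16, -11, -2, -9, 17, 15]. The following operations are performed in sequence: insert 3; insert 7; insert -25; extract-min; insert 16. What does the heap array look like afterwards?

insert 3:
  append 3 at index 7 → [-17, -16, -11, -2, -9, 17, 15, 3] (no swap needed)
insert 7:
  append 7 at index 8 → [-17, -16, -11, -2, -9, 17, 15, 3, 7] (no swap needed)
insert -25:
  append -25 at index 9 → [-17, -16, -11, -2, -9, 17, 15, 3, 7, -25]
  -25 < parent -9 at index 4, swap → [-17, -16, -11, -2, -25, 17, 15, 3, 7, -9]
  -25 < parent -16 at index 1, swap → [-17, -25, -11, -2, -16, 17, 15, 3, 7, -9]
  -25 < parent -17 at index 0, swap → [-25, -17, -11, -2, -16, 17, 15, 3, 7, -9]
extract-min → returns -25:
  remove root -25; move last element -9 to root → [-9, -17, -11, -2, -16, 17, 15, 3, 7]
  -9 vs smaller child -17 at index 1, swap → [-17, -9, -11, -2, -16, 17, 15, 3, 7]
  -9 vs smaller child -16 at index 4, swap → [-17, -16, -11, -2, -9, 17, 15, 3, 7]
insert 16:
  append 16 at index 9 → [-17, -16, -11, -2, -9, 17, 15, 3, 7, 16] (no swap needed)

[-17, -16, -11, -2, -9, 17, 15, 3, 7, 16]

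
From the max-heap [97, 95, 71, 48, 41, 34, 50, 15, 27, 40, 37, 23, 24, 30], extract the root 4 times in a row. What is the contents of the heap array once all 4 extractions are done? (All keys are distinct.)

extract-max #1 returns 97:
  remove root 97; move last element 30 to root → [30, 95, 71, 48, 41, 34, 50, 15, 27, 40, 37, 23, 24]
  30 vs larger child 95 at index 1, swap → [95, 30, 71, 48, 41, 34, 50, 15, 27, 40, 37, 23, 24]
  30 vs larger child 48 at index 3, swap → [95, 48, 71, 30, 41, 34, 50, 15, 27, 40, 37, 23, 24]
extract-max #2 returns 95:
  remove root 95; move last element 24 to root → [24, 48, 71, 30, 41, 34, 50, 15, 27, 40, 37, 23]
  24 vs larger child 71 at index 2, swap → [71, 48, 24, 30, 41, 34, 50, 15, 27, 40, 37, 23]
  24 vs larger child 50 at index 6, swap → [71, 48, 50, 30, 41, 34, 24, 15, 27, 40, 37, 23]
extract-max #3 returns 71:
  remove root 71; move last element 23 to root → [23, 48, 50, 30, 41, 34, 24, 15, 27, 40, 37]
  23 vs larger child 50 at index 2, swap → [50, 48, 23, 30, 41, 34, 24, 15, 27, 40, 37]
  23 vs larger child 34 at index 5, swap → [50, 48, 34, 30, 41, 23, 24, 15, 27, 40, 37]
extract-max #4 returns 50:
  remove root 50; move last element 37 to root → [37, 48, 34, 30, 41, 23, 24, 15, 27, 40]
  37 vs larger child 48 at index 1, swap → [48, 37, 34, 30, 41, 23, 24, 15, 27, 40]
  37 vs larger child 41 at index 4, swap → [48, 41, 34, 30, 37, 23, 24, 15, 27, 40]
  37 vs only child 40 at index 9, swap → [48, 41, 34, 30, 40, 23, 24, 15, 27, 37]

[48, 41, 34, 30, 40, 23, 24, 15, 27, 37]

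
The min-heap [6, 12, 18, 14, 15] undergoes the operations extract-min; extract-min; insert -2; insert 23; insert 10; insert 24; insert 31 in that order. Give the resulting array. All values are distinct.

[-2, 14, 10, 15, 23, 18, 24, 31]

extract-min → returns 6:
  remove root 6; move last element 15 to root → [15, 12, 18, 14]
  15 vs smaller child 12 at index 1, swap → [12, 15, 18, 14]
  15 vs only child 14 at index 3, swap → [12, 14, 18, 15]
extract-min → returns 12:
  remove root 12; move last element 15 to root → [15, 14, 18]
  15 vs smaller child 14 at index 1, swap → [14, 15, 18]
insert -2:
  append -2 at index 3 → [14, 15, 18, -2]
  -2 < parent 15 at index 1, swap → [14, -2, 18, 15]
  -2 < parent 14 at index 0, swap → [-2, 14, 18, 15]
insert 23:
  append 23 at index 4 → [-2, 14, 18, 15, 23] (no swap needed)
insert 10:
  append 10 at index 5 → [-2, 14, 18, 15, 23, 10]
  10 < parent 18 at index 2, swap → [-2, 14, 10, 15, 23, 18]
insert 24:
  append 24 at index 6 → [-2, 14, 10, 15, 23, 18, 24] (no swap needed)
insert 31:
  append 31 at index 7 → [-2, 14, 10, 15, 23, 18, 24, 31] (no swap needed)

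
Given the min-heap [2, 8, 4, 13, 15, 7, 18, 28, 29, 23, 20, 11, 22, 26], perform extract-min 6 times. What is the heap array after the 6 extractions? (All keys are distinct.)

extract-min #1 returns 2:
  remove root 2; move last element 26 to root → [26, 8, 4, 13, 15, 7, 18, 28, 29, 23, 20, 11, 22]
  26 vs smaller child 4 at index 2, swap → [4, 8, 26, 13, 15, 7, 18, 28, 29, 23, 20, 11, 22]
  26 vs smaller child 7 at index 5, swap → [4, 8, 7, 13, 15, 26, 18, 28, 29, 23, 20, 11, 22]
  26 vs smaller child 11 at index 11, swap → [4, 8, 7, 13, 15, 11, 18, 28, 29, 23, 20, 26, 22]
extract-min #2 returns 4:
  remove root 4; move last element 22 to root → [22, 8, 7, 13, 15, 11, 18, 28, 29, 23, 20, 26]
  22 vs smaller child 7 at index 2, swap → [7, 8, 22, 13, 15, 11, 18, 28, 29, 23, 20, 26]
  22 vs smaller child 11 at index 5, swap → [7, 8, 11, 13, 15, 22, 18, 28, 29, 23, 20, 26]
extract-min #3 returns 7:
  remove root 7; move last element 26 to root → [26, 8, 11, 13, 15, 22, 18, 28, 29, 23, 20]
  26 vs smaller child 8 at index 1, swap → [8, 26, 11, 13, 15, 22, 18, 28, 29, 23, 20]
  26 vs smaller child 13 at index 3, swap → [8, 13, 11, 26, 15, 22, 18, 28, 29, 23, 20]
extract-min #4 returns 8:
  remove root 8; move last element 20 to root → [20, 13, 11, 26, 15, 22, 18, 28, 29, 23]
  20 vs smaller child 11 at index 2, swap → [11, 13, 20, 26, 15, 22, 18, 28, 29, 23]
  20 vs smaller child 18 at index 6, swap → [11, 13, 18, 26, 15, 22, 20, 28, 29, 23]
extract-min #5 returns 11:
  remove root 11; move last element 23 to root → [23, 13, 18, 26, 15, 22, 20, 28, 29]
  23 vs smaller child 13 at index 1, swap → [13, 23, 18, 26, 15, 22, 20, 28, 29]
  23 vs smaller child 15 at index 4, swap → [13, 15, 18, 26, 23, 22, 20, 28, 29]
extract-min #6 returns 13:
  remove root 13; move last element 29 to root → [29, 15, 18, 26, 23, 22, 20, 28]
  29 vs smaller child 15 at index 1, swap → [15, 29, 18, 26, 23, 22, 20, 28]
  29 vs smaller child 23 at index 4, swap → [15, 23, 18, 26, 29, 22, 20, 28]

[15, 23, 18, 26, 29, 22, 20, 28]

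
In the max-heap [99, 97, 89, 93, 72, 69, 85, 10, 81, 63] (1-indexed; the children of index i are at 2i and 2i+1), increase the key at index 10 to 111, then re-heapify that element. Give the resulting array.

[111, 99, 89, 93, 97, 69, 85, 10, 81, 72]

set index 10 from 63 to 111 → [99, 97, 89, 93, 72, 69, 85, 10, 81, 111]
111 > parent 72 at index 5, swap → [99, 97, 89, 93, 111, 69, 85, 10, 81, 72]
111 > parent 97 at index 2, swap → [99, 111, 89, 93, 97, 69, 85, 10, 81, 72]
111 > parent 99 at index 1, swap → [111, 99, 89, 93, 97, 69, 85, 10, 81, 72]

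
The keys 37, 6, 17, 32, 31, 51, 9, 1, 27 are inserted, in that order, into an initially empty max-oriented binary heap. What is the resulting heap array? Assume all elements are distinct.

[51, 32, 37, 27, 31, 17, 9, 1, 6]

Insert 37:
  append 37 at index 0 → [37] (no swap needed)
Insert 6:
  append 6 at index 1 → [37, 6] (no swap needed)
Insert 17:
  append 17 at index 2 → [37, 6, 17] (no swap needed)
Insert 32:
  append 32 at index 3 → [37, 6, 17, 32]
  32 > parent 6 at index 1, swap → [37, 32, 17, 6]
Insert 31:
  append 31 at index 4 → [37, 32, 17, 6, 31] (no swap needed)
Insert 51:
  append 51 at index 5 → [37, 32, 17, 6, 31, 51]
  51 > parent 17 at index 2, swap → [37, 32, 51, 6, 31, 17]
  51 > parent 37 at index 0, swap → [51, 32, 37, 6, 31, 17]
Insert 9:
  append 9 at index 6 → [51, 32, 37, 6, 31, 17, 9] (no swap needed)
Insert 1:
  append 1 at index 7 → [51, 32, 37, 6, 31, 17, 9, 1] (no swap needed)
Insert 27:
  append 27 at index 8 → [51, 32, 37, 6, 31, 17, 9, 1, 27]
  27 > parent 6 at index 3, swap → [51, 32, 37, 27, 31, 17, 9, 1, 6]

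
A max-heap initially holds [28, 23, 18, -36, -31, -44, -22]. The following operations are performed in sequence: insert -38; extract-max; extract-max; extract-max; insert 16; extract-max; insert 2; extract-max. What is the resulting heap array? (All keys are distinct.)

[-22, -31, -44, -36, -38]

insert -38:
  append -38 at index 7 → [28, 23, 18, -36, -31, -44, -22, -38] (no swap needed)
extract-max → returns 28:
  remove root 28; move last element -38 to root → [-38, 23, 18, -36, -31, -44, -22]
  -38 vs larger child 23 at index 1, swap → [23, -38, 18, -36, -31, -44, -22]
  -38 vs larger child -31 at index 4, swap → [23, -31, 18, -36, -38, -44, -22]
extract-max → returns 23:
  remove root 23; move last element -22 to root → [-22, -31, 18, -36, -38, -44]
  -22 vs larger child 18 at index 2, swap → [18, -31, -22, -36, -38, -44]
extract-max → returns 18:
  remove root 18; move last element -44 to root → [-44, -31, -22, -36, -38]
  -44 vs larger child -22 at index 2, swap → [-22, -31, -44, -36, -38]
insert 16:
  append 16 at index 5 → [-22, -31, -44, -36, -38, 16]
  16 > parent -44 at index 2, swap → [-22, -31, 16, -36, -38, -44]
  16 > parent -22 at index 0, swap → [16, -31, -22, -36, -38, -44]
extract-max → returns 16:
  remove root 16; move last element -44 to root → [-44, -31, -22, -36, -38]
  -44 vs larger child -22 at index 2, swap → [-22, -31, -44, -36, -38]
insert 2:
  append 2 at index 5 → [-22, -31, -44, -36, -38, 2]
  2 > parent -44 at index 2, swap → [-22, -31, 2, -36, -38, -44]
  2 > parent -22 at index 0, swap → [2, -31, -22, -36, -38, -44]
extract-max → returns 2:
  remove root 2; move last element -44 to root → [-44, -31, -22, -36, -38]
  -44 vs larger child -22 at index 2, swap → [-22, -31, -44, -36, -38]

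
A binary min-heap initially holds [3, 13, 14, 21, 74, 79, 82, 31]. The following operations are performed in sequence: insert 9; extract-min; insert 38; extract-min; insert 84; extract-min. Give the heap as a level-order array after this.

[14, 21, 79, 31, 74, 84, 82, 38]

insert 9:
  append 9 at index 8 → [3, 13, 14, 21, 74, 79, 82, 31, 9]
  9 < parent 21 at index 3, swap → [3, 13, 14, 9, 74, 79, 82, 31, 21]
  9 < parent 13 at index 1, swap → [3, 9, 14, 13, 74, 79, 82, 31, 21]
extract-min → returns 3:
  remove root 3; move last element 21 to root → [21, 9, 14, 13, 74, 79, 82, 31]
  21 vs smaller child 9 at index 1, swap → [9, 21, 14, 13, 74, 79, 82, 31]
  21 vs smaller child 13 at index 3, swap → [9, 13, 14, 21, 74, 79, 82, 31]
insert 38:
  append 38 at index 8 → [9, 13, 14, 21, 74, 79, 82, 31, 38] (no swap needed)
extract-min → returns 9:
  remove root 9; move last element 38 to root → [38, 13, 14, 21, 74, 79, 82, 31]
  38 vs smaller child 13 at index 1, swap → [13, 38, 14, 21, 74, 79, 82, 31]
  38 vs smaller child 21 at index 3, swap → [13, 21, 14, 38, 74, 79, 82, 31]
  38 vs only child 31 at index 7, swap → [13, 21, 14, 31, 74, 79, 82, 38]
insert 84:
  append 84 at index 8 → [13, 21, 14, 31, 74, 79, 82, 38, 84] (no swap needed)
extract-min → returns 13:
  remove root 13; move last element 84 to root → [84, 21, 14, 31, 74, 79, 82, 38]
  84 vs smaller child 14 at index 2, swap → [14, 21, 84, 31, 74, 79, 82, 38]
  84 vs smaller child 79 at index 5, swap → [14, 21, 79, 31, 74, 84, 82, 38]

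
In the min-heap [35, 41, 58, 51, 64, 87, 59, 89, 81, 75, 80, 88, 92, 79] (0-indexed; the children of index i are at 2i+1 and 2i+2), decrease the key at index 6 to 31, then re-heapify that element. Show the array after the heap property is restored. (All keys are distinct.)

[31, 41, 35, 51, 64, 87, 58, 89, 81, 75, 80, 88, 92, 79]

set index 6 from 59 to 31 → [35, 41, 58, 51, 64, 87, 31, 89, 81, 75, 80, 88, 92, 79]
31 < parent 58 at index 2, swap → [35, 41, 31, 51, 64, 87, 58, 89, 81, 75, 80, 88, 92, 79]
31 < parent 35 at index 0, swap → [31, 41, 35, 51, 64, 87, 58, 89, 81, 75, 80, 88, 92, 79]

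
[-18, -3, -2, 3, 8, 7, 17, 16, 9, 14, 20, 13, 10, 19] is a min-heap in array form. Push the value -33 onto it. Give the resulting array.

append -33 at index 14 → [-18, -3, -2, 3, 8, 7, 17, 16, 9, 14, 20, 13, 10, 19, -33]
-33 < parent 17 at index 6, swap → [-18, -3, -2, 3, 8, 7, -33, 16, 9, 14, 20, 13, 10, 19, 17]
-33 < parent -2 at index 2, swap → [-18, -3, -33, 3, 8, 7, -2, 16, 9, 14, 20, 13, 10, 19, 17]
-33 < parent -18 at index 0, swap → [-33, -3, -18, 3, 8, 7, -2, 16, 9, 14, 20, 13, 10, 19, 17]

[-33, -3, -18, 3, 8, 7, -2, 16, 9, 14, 20, 13, 10, 19, 17]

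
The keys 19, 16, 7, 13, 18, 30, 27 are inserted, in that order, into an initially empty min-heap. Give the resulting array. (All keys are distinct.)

Insert 19:
  append 19 at index 0 → [19] (no swap needed)
Insert 16:
  append 16 at index 1 → [19, 16]
  16 < parent 19 at index 0, swap → [16, 19]
Insert 7:
  append 7 at index 2 → [16, 19, 7]
  7 < parent 16 at index 0, swap → [7, 19, 16]
Insert 13:
  append 13 at index 3 → [7, 19, 16, 13]
  13 < parent 19 at index 1, swap → [7, 13, 16, 19]
Insert 18:
  append 18 at index 4 → [7, 13, 16, 19, 18] (no swap needed)
Insert 30:
  append 30 at index 5 → [7, 13, 16, 19, 18, 30] (no swap needed)
Insert 27:
  append 27 at index 6 → [7, 13, 16, 19, 18, 30, 27] (no swap needed)

[7, 13, 16, 19, 18, 30, 27]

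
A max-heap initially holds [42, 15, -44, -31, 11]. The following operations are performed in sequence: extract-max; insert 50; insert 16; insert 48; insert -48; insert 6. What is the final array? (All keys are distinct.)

extract-max → returns 42:
  remove root 42; move last element 11 to root → [11, 15, -44, -31]
  11 vs larger child 15 at index 1, swap → [15, 11, -44, -31]
insert 50:
  append 50 at index 4 → [15, 11, -44, -31, 50]
  50 > parent 11 at index 1, swap → [15, 50, -44, -31, 11]
  50 > parent 15 at index 0, swap → [50, 15, -44, -31, 11]
insert 16:
  append 16 at index 5 → [50, 15, -44, -31, 11, 16]
  16 > parent -44 at index 2, swap → [50, 15, 16, -31, 11, -44]
insert 48:
  append 48 at index 6 → [50, 15, 16, -31, 11, -44, 48]
  48 > parent 16 at index 2, swap → [50, 15, 48, -31, 11, -44, 16]
insert -48:
  append -48 at index 7 → [50, 15, 48, -31, 11, -44, 16, -48] (no swap needed)
insert 6:
  append 6 at index 8 → [50, 15, 48, -31, 11, -44, 16, -48, 6]
  6 > parent -31 at index 3, swap → [50, 15, 48, 6, 11, -44, 16, -48, -31]

[50, 15, 48, 6, 11, -44, 16, -48, -31]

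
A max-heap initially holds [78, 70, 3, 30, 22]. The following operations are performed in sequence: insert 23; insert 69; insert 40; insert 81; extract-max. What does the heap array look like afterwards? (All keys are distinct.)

[78, 70, 69, 40, 22, 3, 23, 30]

insert 23:
  append 23 at index 5 → [78, 70, 3, 30, 22, 23]
  23 > parent 3 at index 2, swap → [78, 70, 23, 30, 22, 3]
insert 69:
  append 69 at index 6 → [78, 70, 23, 30, 22, 3, 69]
  69 > parent 23 at index 2, swap → [78, 70, 69, 30, 22, 3, 23]
insert 40:
  append 40 at index 7 → [78, 70, 69, 30, 22, 3, 23, 40]
  40 > parent 30 at index 3, swap → [78, 70, 69, 40, 22, 3, 23, 30]
insert 81:
  append 81 at index 8 → [78, 70, 69, 40, 22, 3, 23, 30, 81]
  81 > parent 40 at index 3, swap → [78, 70, 69, 81, 22, 3, 23, 30, 40]
  81 > parent 70 at index 1, swap → [78, 81, 69, 70, 22, 3, 23, 30, 40]
  81 > parent 78 at index 0, swap → [81, 78, 69, 70, 22, 3, 23, 30, 40]
extract-max → returns 81:
  remove root 81; move last element 40 to root → [40, 78, 69, 70, 22, 3, 23, 30]
  40 vs larger child 78 at index 1, swap → [78, 40, 69, 70, 22, 3, 23, 30]
  40 vs larger child 70 at index 3, swap → [78, 70, 69, 40, 22, 3, 23, 30]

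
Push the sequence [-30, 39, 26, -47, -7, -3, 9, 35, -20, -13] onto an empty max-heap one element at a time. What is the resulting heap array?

[39, 35, 26, -7, -13, -3, 9, -47, -20, -30]

Insert -30:
  append -30 at index 0 → [-30] (no swap needed)
Insert 39:
  append 39 at index 1 → [-30, 39]
  39 > parent -30 at index 0, swap → [39, -30]
Insert 26:
  append 26 at index 2 → [39, -30, 26] (no swap needed)
Insert -47:
  append -47 at index 3 → [39, -30, 26, -47] (no swap needed)
Insert -7:
  append -7 at index 4 → [39, -30, 26, -47, -7]
  -7 > parent -30 at index 1, swap → [39, -7, 26, -47, -30]
Insert -3:
  append -3 at index 5 → [39, -7, 26, -47, -30, -3] (no swap needed)
Insert 9:
  append 9 at index 6 → [39, -7, 26, -47, -30, -3, 9] (no swap needed)
Insert 35:
  append 35 at index 7 → [39, -7, 26, -47, -30, -3, 9, 35]
  35 > parent -47 at index 3, swap → [39, -7, 26, 35, -30, -3, 9, -47]
  35 > parent -7 at index 1, swap → [39, 35, 26, -7, -30, -3, 9, -47]
Insert -20:
  append -20 at index 8 → [39, 35, 26, -7, -30, -3, 9, -47, -20] (no swap needed)
Insert -13:
  append -13 at index 9 → [39, 35, 26, -7, -30, -3, 9, -47, -20, -13]
  -13 > parent -30 at index 4, swap → [39, 35, 26, -7, -13, -3, 9, -47, -20, -30]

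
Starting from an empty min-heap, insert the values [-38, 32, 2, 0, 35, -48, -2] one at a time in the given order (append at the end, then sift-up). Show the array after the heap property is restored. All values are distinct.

[-48, 0, -38, 32, 35, 2, -2]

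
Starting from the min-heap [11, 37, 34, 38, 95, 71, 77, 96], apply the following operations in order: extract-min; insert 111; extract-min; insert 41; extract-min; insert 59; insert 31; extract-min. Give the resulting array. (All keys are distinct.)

[38, 41, 71, 59, 95, 96, 77, 111]

extract-min → returns 11:
  remove root 11; move last element 96 to root → [96, 37, 34, 38, 95, 71, 77]
  96 vs smaller child 34 at index 2, swap → [34, 37, 96, 38, 95, 71, 77]
  96 vs smaller child 71 at index 5, swap → [34, 37, 71, 38, 95, 96, 77]
insert 111:
  append 111 at index 7 → [34, 37, 71, 38, 95, 96, 77, 111] (no swap needed)
extract-min → returns 34:
  remove root 34; move last element 111 to root → [111, 37, 71, 38, 95, 96, 77]
  111 vs smaller child 37 at index 1, swap → [37, 111, 71, 38, 95, 96, 77]
  111 vs smaller child 38 at index 3, swap → [37, 38, 71, 111, 95, 96, 77]
insert 41:
  append 41 at index 7 → [37, 38, 71, 111, 95, 96, 77, 41]
  41 < parent 111 at index 3, swap → [37, 38, 71, 41, 95, 96, 77, 111]
extract-min → returns 37:
  remove root 37; move last element 111 to root → [111, 38, 71, 41, 95, 96, 77]
  111 vs smaller child 38 at index 1, swap → [38, 111, 71, 41, 95, 96, 77]
  111 vs smaller child 41 at index 3, swap → [38, 41, 71, 111, 95, 96, 77]
insert 59:
  append 59 at index 7 → [38, 41, 71, 111, 95, 96, 77, 59]
  59 < parent 111 at index 3, swap → [38, 41, 71, 59, 95, 96, 77, 111]
insert 31:
  append 31 at index 8 → [38, 41, 71, 59, 95, 96, 77, 111, 31]
  31 < parent 59 at index 3, swap → [38, 41, 71, 31, 95, 96, 77, 111, 59]
  31 < parent 41 at index 1, swap → [38, 31, 71, 41, 95, 96, 77, 111, 59]
  31 < parent 38 at index 0, swap → [31, 38, 71, 41, 95, 96, 77, 111, 59]
extract-min → returns 31:
  remove root 31; move last element 59 to root → [59, 38, 71, 41, 95, 96, 77, 111]
  59 vs smaller child 38 at index 1, swap → [38, 59, 71, 41, 95, 96, 77, 111]
  59 vs smaller child 41 at index 3, swap → [38, 41, 71, 59, 95, 96, 77, 111]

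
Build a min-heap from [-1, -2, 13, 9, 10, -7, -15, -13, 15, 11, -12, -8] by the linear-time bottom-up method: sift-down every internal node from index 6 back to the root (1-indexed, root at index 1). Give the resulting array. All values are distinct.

[-15, -13, -8, -2, -12, -7, 13, 9, 15, 11, 10, -1]

sift down from index 6:
  -7 vs only child -8 at index 12, swap → [-1, -2, 13, 9, 10, -8, -15, -13, 15, 11, -12, -7]
sift down from index 5:
  10 vs smaller child -12 at index 11, swap → [-1, -2, 13, 9, -12, -8, -15, -13, 15, 11, 10, -7]
sift down from index 4:
  9 vs smaller child -13 at index 8, swap → [-1, -2, 13, -13, -12, -8, -15, 9, 15, 11, 10, -7]
sift down from index 3:
  13 vs smaller child -15 at index 7, swap → [-1, -2, -15, -13, -12, -8, 13, 9, 15, 11, 10, -7]
sift down from index 2:
  -2 vs smaller child -13 at index 4, swap → [-1, -13, -15, -2, -12, -8, 13, 9, 15, 11, 10, -7]
sift down from index 1:
  -1 vs smaller child -15 at index 3, swap → [-15, -13, -1, -2, -12, -8, 13, 9, 15, 11, 10, -7]
  -1 vs smaller child -8 at index 6, swap → [-15, -13, -8, -2, -12, -1, 13, 9, 15, 11, 10, -7]
  -1 vs only child -7 at index 12, swap → [-15, -13, -8, -2, -12, -7, 13, 9, 15, 11, 10, -1]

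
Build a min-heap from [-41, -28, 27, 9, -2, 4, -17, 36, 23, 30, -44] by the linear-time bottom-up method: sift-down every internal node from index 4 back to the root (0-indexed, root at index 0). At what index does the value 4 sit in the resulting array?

sift down from index 4:
  -2 vs smaller child -44 at index 10, swap → [-41, -28, 27, 9, -44, 4, -17, 36, 23, 30, -2]
sift down from index 3: already satisfies heap property
sift down from index 2:
  27 vs smaller child -17 at index 6, swap → [-41, -28, -17, 9, -44, 4, 27, 36, 23, 30, -2]
sift down from index 1:
  -28 vs smaller child -44 at index 4, swap → [-41, -44, -17, 9, -28, 4, 27, 36, 23, 30, -2]
sift down from index 0:
  -41 vs smaller child -44 at index 1, swap → [-44, -41, -17, 9, -28, 4, 27, 36, 23, 30, -2]
resulting array: [-44, -41, -17, 9, -28, 4, 27, 36, 23, 30, -2]

5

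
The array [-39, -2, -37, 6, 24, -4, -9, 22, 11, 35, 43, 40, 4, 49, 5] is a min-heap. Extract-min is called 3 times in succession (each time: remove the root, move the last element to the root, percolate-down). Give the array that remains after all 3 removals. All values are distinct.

extract-min #1 returns -39:
  remove root -39; move last element 5 to root → [5, -2, -37, 6, 24, -4, -9, 22, 11, 35, 43, 40, 4, 49]
  5 vs smaller child -37 at index 2, swap → [-37, -2, 5, 6, 24, -4, -9, 22, 11, 35, 43, 40, 4, 49]
  5 vs smaller child -9 at index 6, swap → [-37, -2, -9, 6, 24, -4, 5, 22, 11, 35, 43, 40, 4, 49]
extract-min #2 returns -37:
  remove root -37; move last element 49 to root → [49, -2, -9, 6, 24, -4, 5, 22, 11, 35, 43, 40, 4]
  49 vs smaller child -9 at index 2, swap → [-9, -2, 49, 6, 24, -4, 5, 22, 11, 35, 43, 40, 4]
  49 vs smaller child -4 at index 5, swap → [-9, -2, -4, 6, 24, 49, 5, 22, 11, 35, 43, 40, 4]
  49 vs smaller child 4 at index 12, swap → [-9, -2, -4, 6, 24, 4, 5, 22, 11, 35, 43, 40, 49]
extract-min #3 returns -9:
  remove root -9; move last element 49 to root → [49, -2, -4, 6, 24, 4, 5, 22, 11, 35, 43, 40]
  49 vs smaller child -4 at index 2, swap → [-4, -2, 49, 6, 24, 4, 5, 22, 11, 35, 43, 40]
  49 vs smaller child 4 at index 5, swap → [-4, -2, 4, 6, 24, 49, 5, 22, 11, 35, 43, 40]
  49 vs only child 40 at index 11, swap → [-4, -2, 4, 6, 24, 40, 5, 22, 11, 35, 43, 49]

[-4, -2, 4, 6, 24, 40, 5, 22, 11, 35, 43, 49]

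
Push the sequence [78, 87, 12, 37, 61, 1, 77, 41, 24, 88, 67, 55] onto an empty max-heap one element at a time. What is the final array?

[88, 87, 77, 41, 78, 55, 12, 37, 24, 61, 67, 1]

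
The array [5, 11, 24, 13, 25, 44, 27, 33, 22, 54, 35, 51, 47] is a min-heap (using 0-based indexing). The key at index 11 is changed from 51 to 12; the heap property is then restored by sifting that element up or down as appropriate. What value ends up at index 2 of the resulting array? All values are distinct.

12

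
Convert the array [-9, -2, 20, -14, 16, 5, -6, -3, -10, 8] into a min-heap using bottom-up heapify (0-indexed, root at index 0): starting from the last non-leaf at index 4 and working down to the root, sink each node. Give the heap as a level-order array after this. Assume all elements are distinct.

[-14, -10, -6, -9, 8, 5, 20, -3, -2, 16]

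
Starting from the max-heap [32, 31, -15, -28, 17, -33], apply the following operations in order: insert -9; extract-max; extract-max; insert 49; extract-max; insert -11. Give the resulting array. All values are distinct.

[17, -15, -9, -28, -33, -11]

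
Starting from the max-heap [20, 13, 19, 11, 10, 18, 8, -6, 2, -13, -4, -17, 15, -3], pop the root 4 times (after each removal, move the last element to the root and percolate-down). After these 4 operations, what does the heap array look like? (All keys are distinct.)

[13, 11, 8, 2, 10, -3, -17, -6, -4, -13]

extract-max #1 returns 20:
  remove root 20; move last element -3 to root → [-3, 13, 19, 11, 10, 18, 8, -6, 2, -13, -4, -17, 15]
  -3 vs larger child 19 at index 2, swap → [19, 13, -3, 11, 10, 18, 8, -6, 2, -13, -4, -17, 15]
  -3 vs larger child 18 at index 5, swap → [19, 13, 18, 11, 10, -3, 8, -6, 2, -13, -4, -17, 15]
  -3 vs larger child 15 at index 12, swap → [19, 13, 18, 11, 10, 15, 8, -6, 2, -13, -4, -17, -3]
extract-max #2 returns 19:
  remove root 19; move last element -3 to root → [-3, 13, 18, 11, 10, 15, 8, -6, 2, -13, -4, -17]
  -3 vs larger child 18 at index 2, swap → [18, 13, -3, 11, 10, 15, 8, -6, 2, -13, -4, -17]
  -3 vs larger child 15 at index 5, swap → [18, 13, 15, 11, 10, -3, 8, -6, 2, -13, -4, -17]
extract-max #3 returns 18:
  remove root 18; move last element -17 to root → [-17, 13, 15, 11, 10, -3, 8, -6, 2, -13, -4]
  -17 vs larger child 15 at index 2, swap → [15, 13, -17, 11, 10, -3, 8, -6, 2, -13, -4]
  -17 vs larger child 8 at index 6, swap → [15, 13, 8, 11, 10, -3, -17, -6, 2, -13, -4]
extract-max #4 returns 15:
  remove root 15; move last element -4 to root → [-4, 13, 8, 11, 10, -3, -17, -6, 2, -13]
  -4 vs larger child 13 at index 1, swap → [13, -4, 8, 11, 10, -3, -17, -6, 2, -13]
  -4 vs larger child 11 at index 3, swap → [13, 11, 8, -4, 10, -3, -17, -6, 2, -13]
  -4 vs larger child 2 at index 8, swap → [13, 11, 8, 2, 10, -3, -17, -6, -4, -13]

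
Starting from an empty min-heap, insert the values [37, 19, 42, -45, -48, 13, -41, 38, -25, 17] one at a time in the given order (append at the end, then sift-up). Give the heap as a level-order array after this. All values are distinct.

Insert 37:
  append 37 at index 0 → [37] (no swap needed)
Insert 19:
  append 19 at index 1 → [37, 19]
  19 < parent 37 at index 0, swap → [19, 37]
Insert 42:
  append 42 at index 2 → [19, 37, 42] (no swap needed)
Insert -45:
  append -45 at index 3 → [19, 37, 42, -45]
  -45 < parent 37 at index 1, swap → [19, -45, 42, 37]
  -45 < parent 19 at index 0, swap → [-45, 19, 42, 37]
Insert -48:
  append -48 at index 4 → [-45, 19, 42, 37, -48]
  -48 < parent 19 at index 1, swap → [-45, -48, 42, 37, 19]
  -48 < parent -45 at index 0, swap → [-48, -45, 42, 37, 19]
Insert 13:
  append 13 at index 5 → [-48, -45, 42, 37, 19, 13]
  13 < parent 42 at index 2, swap → [-48, -45, 13, 37, 19, 42]
Insert -41:
  append -41 at index 6 → [-48, -45, 13, 37, 19, 42, -41]
  -41 < parent 13 at index 2, swap → [-48, -45, -41, 37, 19, 42, 13]
Insert 38:
  append 38 at index 7 → [-48, -45, -41, 37, 19, 42, 13, 38] (no swap needed)
Insert -25:
  append -25 at index 8 → [-48, -45, -41, 37, 19, 42, 13, 38, -25]
  -25 < parent 37 at index 3, swap → [-48, -45, -41, -25, 19, 42, 13, 38, 37]
Insert 17:
  append 17 at index 9 → [-48, -45, -41, -25, 19, 42, 13, 38, 37, 17]
  17 < parent 19 at index 4, swap → [-48, -45, -41, -25, 17, 42, 13, 38, 37, 19]

[-48, -45, -41, -25, 17, 42, 13, 38, 37, 19]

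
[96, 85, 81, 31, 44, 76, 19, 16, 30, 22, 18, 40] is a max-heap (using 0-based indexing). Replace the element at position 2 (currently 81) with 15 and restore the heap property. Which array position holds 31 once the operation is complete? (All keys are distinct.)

set index 2 from 81 to 15 → [96, 85, 15, 31, 44, 76, 19, 16, 30, 22, 18, 40]
15 vs larger child 76 at index 5, swap → [96, 85, 76, 31, 44, 15, 19, 16, 30, 22, 18, 40]
15 vs only child 40 at index 11, swap → [96, 85, 76, 31, 44, 40, 19, 16, 30, 22, 18, 15]
resulting array: [96, 85, 76, 31, 44, 40, 19, 16, 30, 22, 18, 15]

3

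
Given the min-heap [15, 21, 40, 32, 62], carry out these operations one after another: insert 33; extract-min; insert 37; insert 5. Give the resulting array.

[5, 32, 21, 40, 62, 37, 33]

insert 33:
  append 33 at index 5 → [15, 21, 40, 32, 62, 33]
  33 < parent 40 at index 2, swap → [15, 21, 33, 32, 62, 40]
extract-min → returns 15:
  remove root 15; move last element 40 to root → [40, 21, 33, 32, 62]
  40 vs smaller child 21 at index 1, swap → [21, 40, 33, 32, 62]
  40 vs smaller child 32 at index 3, swap → [21, 32, 33, 40, 62]
insert 37:
  append 37 at index 5 → [21, 32, 33, 40, 62, 37] (no swap needed)
insert 5:
  append 5 at index 6 → [21, 32, 33, 40, 62, 37, 5]
  5 < parent 33 at index 2, swap → [21, 32, 5, 40, 62, 37, 33]
  5 < parent 21 at index 0, swap → [5, 32, 21, 40, 62, 37, 33]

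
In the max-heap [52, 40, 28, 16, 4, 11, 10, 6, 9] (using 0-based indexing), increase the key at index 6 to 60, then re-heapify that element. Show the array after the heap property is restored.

set index 6 from 10 to 60 → [52, 40, 28, 16, 4, 11, 60, 6, 9]
60 > parent 28 at index 2, swap → [52, 40, 60, 16, 4, 11, 28, 6, 9]
60 > parent 52 at index 0, swap → [60, 40, 52, 16, 4, 11, 28, 6, 9]

[60, 40, 52, 16, 4, 11, 28, 6, 9]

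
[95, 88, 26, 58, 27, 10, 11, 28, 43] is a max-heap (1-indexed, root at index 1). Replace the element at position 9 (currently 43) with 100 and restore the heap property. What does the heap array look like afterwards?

set index 9 from 43 to 100 → [95, 88, 26, 58, 27, 10, 11, 28, 100]
100 > parent 58 at index 4, swap → [95, 88, 26, 100, 27, 10, 11, 28, 58]
100 > parent 88 at index 2, swap → [95, 100, 26, 88, 27, 10, 11, 28, 58]
100 > parent 95 at index 1, swap → [100, 95, 26, 88, 27, 10, 11, 28, 58]

[100, 95, 26, 88, 27, 10, 11, 28, 58]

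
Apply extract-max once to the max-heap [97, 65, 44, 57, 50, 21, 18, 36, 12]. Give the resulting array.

[65, 57, 44, 36, 50, 21, 18, 12]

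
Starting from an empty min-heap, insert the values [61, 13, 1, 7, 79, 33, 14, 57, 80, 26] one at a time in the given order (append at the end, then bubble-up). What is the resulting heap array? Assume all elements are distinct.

Insert 61:
  append 61 at index 0 → [61] (no swap needed)
Insert 13:
  append 13 at index 1 → [61, 13]
  13 < parent 61 at index 0, swap → [13, 61]
Insert 1:
  append 1 at index 2 → [13, 61, 1]
  1 < parent 13 at index 0, swap → [1, 61, 13]
Insert 7:
  append 7 at index 3 → [1, 61, 13, 7]
  7 < parent 61 at index 1, swap → [1, 7, 13, 61]
Insert 79:
  append 79 at index 4 → [1, 7, 13, 61, 79] (no swap needed)
Insert 33:
  append 33 at index 5 → [1, 7, 13, 61, 79, 33] (no swap needed)
Insert 14:
  append 14 at index 6 → [1, 7, 13, 61, 79, 33, 14] (no swap needed)
Insert 57:
  append 57 at index 7 → [1, 7, 13, 61, 79, 33, 14, 57]
  57 < parent 61 at index 3, swap → [1, 7, 13, 57, 79, 33, 14, 61]
Insert 80:
  append 80 at index 8 → [1, 7, 13, 57, 79, 33, 14, 61, 80] (no swap needed)
Insert 26:
  append 26 at index 9 → [1, 7, 13, 57, 79, 33, 14, 61, 80, 26]
  26 < parent 79 at index 4, swap → [1, 7, 13, 57, 26, 33, 14, 61, 80, 79]

[1, 7, 13, 57, 26, 33, 14, 61, 80, 79]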